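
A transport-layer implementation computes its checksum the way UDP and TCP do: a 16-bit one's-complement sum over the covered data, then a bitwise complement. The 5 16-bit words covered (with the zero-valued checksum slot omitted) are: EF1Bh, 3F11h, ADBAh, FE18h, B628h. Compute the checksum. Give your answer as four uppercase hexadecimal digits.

One's-complement addition (fold any carry out of bit 15 back into bit 0):
  0xEF1B + 0x3F11 = 0x12E2C → wrap carry → 0x2E2D
  0x2E2D + 0xADBA = 0x0DBE7
  0xDBE7 + 0xFE18 = 0x1D9FF → wrap carry → 0xDA00
  0xDA00 + 0xB628 = 0x19028 → wrap carry → 0x9029
One's-complement sum = 0x9029.
Checksum = ~0x9029 & 0xFFFF = 0x6FD6.

6FD6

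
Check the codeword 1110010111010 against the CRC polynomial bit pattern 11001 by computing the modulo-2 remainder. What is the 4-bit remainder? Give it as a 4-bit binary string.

Modulo-2 division of 1110010111010 by 11001:
  pos 0: 11100 XOR 11001 = 00101
  pos 2: 10110 XOR 11001 = 01111
  pos 3: 11111 XOR 11001 = 00110
  pos 5: 11011 XOR 11001 = 00010
  pos 8: 10010 XOR 11001 = 01011
Remainder = 1011 (nonzero — an error is detected).

1011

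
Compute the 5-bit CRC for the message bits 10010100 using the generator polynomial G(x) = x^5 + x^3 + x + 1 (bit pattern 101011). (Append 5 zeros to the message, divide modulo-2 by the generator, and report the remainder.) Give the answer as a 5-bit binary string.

Append 5 zeros: 1001010000000. Divide by 101011 (XOR where the leading bit is 1):
  pos 0: 100101 XOR 101011 = 001110
  pos 2: 111000 XOR 101011 = 010011
  pos 3: 100110 XOR 101011 = 001101
  pos 5: 110100 XOR 101011 = 011111
  pos 6: 111110 XOR 101011 = 010101
  pos 7: 101010 XOR 101011 = 000001
Remainder (last 5 bits) = 00001. This is the CRC / FCS.

00001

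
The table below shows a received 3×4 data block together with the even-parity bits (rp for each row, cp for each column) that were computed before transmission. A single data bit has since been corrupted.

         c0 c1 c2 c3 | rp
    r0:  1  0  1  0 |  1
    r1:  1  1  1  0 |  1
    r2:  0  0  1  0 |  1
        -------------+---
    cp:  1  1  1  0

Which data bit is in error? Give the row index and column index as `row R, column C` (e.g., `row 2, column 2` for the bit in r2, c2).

Recompute each row's even parity and compare to rp:
  r0: data parity 0, sent rp 1 → mismatch
  r1: data parity 1, sent rp 1 → ok
  r2: data parity 1, sent rp 1 → ok
Recompute each column's even parity and compare to cp:
  c0: data parity 0, sent cp 1 → mismatch
  c1: data parity 1, sent cp 1 → ok
  c2: data parity 1, sent cp 1 → ok
  c3: data parity 0, sent cp 0 → ok
Exactly one row (r0) and one column (c0) fail → the flipped bit is at their intersection.

row 0, column 0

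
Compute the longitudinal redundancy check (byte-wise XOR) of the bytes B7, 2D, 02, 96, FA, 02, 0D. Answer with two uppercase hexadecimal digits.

XOR the bytes together:
  start with 0xB7
  0xB7 ⊕ 0x2D = 0x9A
  0x9A ⊕ 0x02 = 0x98
  0x98 ⊕ 0x96 = 0x0E
  0x0E ⊕ 0xFA = 0xF4
  0xF4 ⊕ 0x02 = 0xF6
  0xF6 ⊕ 0x0D = 0xFB

FB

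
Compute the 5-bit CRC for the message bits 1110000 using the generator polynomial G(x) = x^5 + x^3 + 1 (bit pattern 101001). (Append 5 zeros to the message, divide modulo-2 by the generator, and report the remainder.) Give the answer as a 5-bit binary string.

Append 5 zeros: 111000000000. Divide by 101001 (XOR where the leading bit is 1):
  pos 0: 111000 XOR 101001 = 010001
  pos 1: 100010 XOR 101001 = 001011
  pos 3: 101100 XOR 101001 = 000101
  pos 6: 101000 XOR 101001 = 000001
Remainder (last 5 bits) = 00001. This is the CRC / FCS.

00001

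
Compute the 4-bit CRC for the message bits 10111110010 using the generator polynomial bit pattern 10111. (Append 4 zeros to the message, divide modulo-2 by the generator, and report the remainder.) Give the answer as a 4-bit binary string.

Append 4 zeros: 101111100100000. Divide by 10111 (XOR where the leading bit is 1):
  pos 0: 10111 XOR 10111 = 00000
  pos 5: 11001 XOR 10111 = 01110
  pos 6: 11100 XOR 10111 = 01011
  pos 7: 10110 XOR 10111 = 00001
Remainder (last 4 bits) = 1000. This is the CRC / FCS.

1000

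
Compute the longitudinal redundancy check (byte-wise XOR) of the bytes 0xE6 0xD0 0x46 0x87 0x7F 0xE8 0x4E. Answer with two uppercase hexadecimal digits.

2E

XOR the bytes together:
  start with 0xE6
  0xE6 ⊕ 0xD0 = 0x36
  0x36 ⊕ 0x46 = 0x70
  0x70 ⊕ 0x87 = 0xF7
  0xF7 ⊕ 0x7F = 0x88
  0x88 ⊕ 0xE8 = 0x60
  0x60 ⊕ 0x4E = 0x2E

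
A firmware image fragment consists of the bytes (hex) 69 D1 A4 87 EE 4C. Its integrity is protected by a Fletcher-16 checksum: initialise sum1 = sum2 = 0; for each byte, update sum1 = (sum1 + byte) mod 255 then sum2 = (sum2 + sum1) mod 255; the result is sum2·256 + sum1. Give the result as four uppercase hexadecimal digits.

E4A2

Running sums (mod 255):
  after byte 0 (69): sum1=105, sum2=105
  after byte 1 (D1): sum1=59, sum2=164
  after byte 2 (A4): sum1=223, sum2=132
  after byte 3 (87): sum1=103, sum2=235
  after byte 4 (EE): sum1=86, sum2=66
  after byte 5 (4C): sum1=162, sum2=228
Checksum = sum2·256 + sum1 = 228·256 + 162 = 58530 = 0xE4A2.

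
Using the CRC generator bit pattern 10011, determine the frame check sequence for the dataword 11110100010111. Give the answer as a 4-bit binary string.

Append 4 zeros: 111101000101110000. Divide by 10011 (XOR where the leading bit is 1):
  pos 0: 11110 XOR 10011 = 01101
  pos 1: 11011 XOR 10011 = 01000
  pos 2: 10000 XOR 10011 = 00011
  pos 5: 11001 XOR 10011 = 01010
  pos 6: 10100 XOR 10011 = 00111
  pos 8: 11111 XOR 10011 = 01100
  pos 9: 11001 XOR 10011 = 01010
  pos 10: 10100 XOR 10011 = 00111
  pos 12: 11100 XOR 10011 = 01111
  pos 13: 11110 XOR 10011 = 01101
Remainder (last 4 bits) = 1101. This is the CRC / FCS.

1101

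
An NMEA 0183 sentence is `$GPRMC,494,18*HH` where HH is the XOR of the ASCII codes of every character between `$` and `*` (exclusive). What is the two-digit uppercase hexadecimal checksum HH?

7B

XOR the ASCII codes of the payload characters:
  'G' = 0x47 → acc = 0x47
  'P' = 0x50 → acc = 0x17
  'R' = 0x52 → acc = 0x45
  'M' = 0x4D → acc = 0x08
  'C' = 0x43 → acc = 0x4B
  ',' = 0x2C → acc = 0x67
  '4' = 0x34 → acc = 0x53
  '9' = 0x39 → acc = 0x6A
  '4' = 0x34 → acc = 0x5E
  ',' = 0x2C → acc = 0x72
  '1' = 0x31 → acc = 0x43
  '8' = 0x38 → acc = 0x7B
Checksum = 0x7B.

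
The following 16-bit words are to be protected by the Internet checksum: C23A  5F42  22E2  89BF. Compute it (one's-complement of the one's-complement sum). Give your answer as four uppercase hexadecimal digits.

31E1

One's-complement addition (fold any carry out of bit 15 back into bit 0):
  0xC23A + 0x5F42 = 0x1217C → wrap carry → 0x217D
  0x217D + 0x22E2 = 0x0445F
  0x445F + 0x89BF = 0x0CE1E
One's-complement sum = 0xCE1E.
Checksum = ~0xCE1E & 0xFFFF = 0x31E1.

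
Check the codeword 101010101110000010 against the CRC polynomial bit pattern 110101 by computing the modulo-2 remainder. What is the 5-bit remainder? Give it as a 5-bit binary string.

00000

Modulo-2 division of 101010101110000010 by 110101:
  pos 0: 101010 XOR 110101 = 011111
  pos 1: 111111 XOR 110101 = 001010
  pos 3: 101001 XOR 110101 = 011100
  pos 4: 111001 XOR 110101 = 001100
  pos 6: 110010 XOR 110101 = 000111
  pos 9: 111000 XOR 110101 = 001101
  pos 11: 110101 XOR 110101 = 000000
Remainder = 00000 (zero — the frame passes the CRC check).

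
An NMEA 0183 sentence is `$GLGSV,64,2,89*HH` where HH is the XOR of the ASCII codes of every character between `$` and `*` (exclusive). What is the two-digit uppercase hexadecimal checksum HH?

54

XOR the ASCII codes of the payload characters:
  'G' = 0x47 → acc = 0x47
  'L' = 0x4C → acc = 0x0B
  'G' = 0x47 → acc = 0x4C
  'S' = 0x53 → acc = 0x1F
  'V' = 0x56 → acc = 0x49
  ',' = 0x2C → acc = 0x65
  '6' = 0x36 → acc = 0x53
  '4' = 0x34 → acc = 0x67
  ',' = 0x2C → acc = 0x4B
  '2' = 0x32 → acc = 0x79
  ',' = 0x2C → acc = 0x55
  '8' = 0x38 → acc = 0x6D
  '9' = 0x39 → acc = 0x54
Checksum = 0x54.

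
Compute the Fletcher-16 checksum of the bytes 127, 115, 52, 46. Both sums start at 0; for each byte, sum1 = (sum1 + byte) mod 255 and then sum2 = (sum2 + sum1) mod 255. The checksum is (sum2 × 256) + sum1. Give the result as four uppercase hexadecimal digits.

EE55

Running sums (mod 255):
  after byte 0 (127): sum1=127, sum2=127
  after byte 1 (115): sum1=242, sum2=114
  after byte 2 (52): sum1=39, sum2=153
  after byte 3 (46): sum1=85, sum2=238
Checksum = sum2·256 + sum1 = 238·256 + 85 = 61013 = 0xEE55.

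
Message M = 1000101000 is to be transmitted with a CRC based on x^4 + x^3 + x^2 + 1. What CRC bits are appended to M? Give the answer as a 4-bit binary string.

1011

Append 4 zeros: 10001010000000. Divide by 11101 (XOR where the leading bit is 1):
  pos 0: 10001 XOR 11101 = 01100
  pos 1: 11000 XOR 11101 = 00101
  pos 3: 10110 XOR 11101 = 01011
  pos 4: 10110 XOR 11101 = 01011
  pos 5: 10110 XOR 11101 = 01011
  pos 6: 10110 XOR 11101 = 01011
  pos 7: 10110 XOR 11101 = 01011
  pos 8: 10110 XOR 11101 = 01011
  pos 9: 10110 XOR 11101 = 01011
Remainder (last 4 bits) = 1011. This is the CRC / FCS.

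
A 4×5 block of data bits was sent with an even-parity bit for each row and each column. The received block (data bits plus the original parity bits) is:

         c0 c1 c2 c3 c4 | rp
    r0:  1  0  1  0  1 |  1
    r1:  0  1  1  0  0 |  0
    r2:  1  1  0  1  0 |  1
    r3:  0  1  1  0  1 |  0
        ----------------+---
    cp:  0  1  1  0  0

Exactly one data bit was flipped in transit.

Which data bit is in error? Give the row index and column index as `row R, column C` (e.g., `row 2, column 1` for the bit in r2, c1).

Recompute each row's even parity and compare to rp:
  r0: data parity 1, sent rp 1 → ok
  r1: data parity 0, sent rp 0 → ok
  r2: data parity 1, sent rp 1 → ok
  r3: data parity 1, sent rp 0 → mismatch
Recompute each column's even parity and compare to cp:
  c0: data parity 0, sent cp 0 → ok
  c1: data parity 1, sent cp 1 → ok
  c2: data parity 1, sent cp 1 → ok
  c3: data parity 1, sent cp 0 → mismatch
  c4: data parity 0, sent cp 0 → ok
Exactly one row (r3) and one column (c3) fail → the flipped bit is at their intersection.

row 3, column 3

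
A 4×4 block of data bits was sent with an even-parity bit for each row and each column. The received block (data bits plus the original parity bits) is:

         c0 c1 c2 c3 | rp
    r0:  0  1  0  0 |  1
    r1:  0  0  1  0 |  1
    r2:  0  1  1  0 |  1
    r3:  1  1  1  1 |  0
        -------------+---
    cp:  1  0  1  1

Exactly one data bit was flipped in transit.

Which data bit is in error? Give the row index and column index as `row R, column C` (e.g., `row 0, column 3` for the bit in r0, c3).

Recompute each row's even parity and compare to rp:
  r0: data parity 1, sent rp 1 → ok
  r1: data parity 1, sent rp 1 → ok
  r2: data parity 0, sent rp 1 → mismatch
  r3: data parity 0, sent rp 0 → ok
Recompute each column's even parity and compare to cp:
  c0: data parity 1, sent cp 1 → ok
  c1: data parity 1, sent cp 0 → mismatch
  c2: data parity 1, sent cp 1 → ok
  c3: data parity 1, sent cp 1 → ok
Exactly one row (r2) and one column (c1) fail → the flipped bit is at their intersection.

row 2, column 1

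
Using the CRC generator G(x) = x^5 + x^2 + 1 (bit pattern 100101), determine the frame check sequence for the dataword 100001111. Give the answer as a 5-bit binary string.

Append 5 zeros: 10000111100000. Divide by 100101 (XOR where the leading bit is 1):
  pos 0: 100001 XOR 100101 = 000100
  pos 3: 100111 XOR 100101 = 000010
  pos 7: 100000 XOR 100101 = 000101
Remainder (last 5 bits) = 01010. This is the CRC / FCS.

01010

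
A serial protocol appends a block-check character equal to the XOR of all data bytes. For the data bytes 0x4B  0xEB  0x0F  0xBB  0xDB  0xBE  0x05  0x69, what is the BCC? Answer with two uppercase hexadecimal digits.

1D

XOR the bytes together:
  start with 0x4B
  0x4B ⊕ 0xEB = 0xA0
  0xA0 ⊕ 0x0F = 0xAF
  0xAF ⊕ 0xBB = 0x14
  0x14 ⊕ 0xDB = 0xCF
  0xCF ⊕ 0xBE = 0x71
  0x71 ⊕ 0x05 = 0x74
  0x74 ⊕ 0x69 = 0x1D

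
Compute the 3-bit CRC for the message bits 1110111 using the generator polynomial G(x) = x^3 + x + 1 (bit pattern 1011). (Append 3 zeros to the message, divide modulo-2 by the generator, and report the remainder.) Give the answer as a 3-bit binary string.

Append 3 zeros: 1110111000. Divide by 1011 (XOR where the leading bit is 1):
  pos 0: 1110 XOR 1011 = 0101
  pos 1: 1011 XOR 1011 = 0000
  pos 5: 1100 XOR 1011 = 0111
  pos 6: 1110 XOR 1011 = 0101
Remainder (last 3 bits) = 101. This is the CRC / FCS.

101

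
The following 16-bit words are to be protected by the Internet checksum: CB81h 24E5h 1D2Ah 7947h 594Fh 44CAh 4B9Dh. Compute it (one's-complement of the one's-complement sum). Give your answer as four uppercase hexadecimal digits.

One's-complement addition (fold any carry out of bit 15 back into bit 0):
  0xCB81 + 0x24E5 = 0x0F066
  0xF066 + 0x1D2A = 0x10D90 → wrap carry → 0x0D91
  0x0D91 + 0x7947 = 0x086D8
  0x86D8 + 0x594F = 0x0E027
  0xE027 + 0x44CA = 0x124F1 → wrap carry → 0x24F2
  0x24F2 + 0x4B9D = 0x0708F
One's-complement sum = 0x708F.
Checksum = ~0x708F & 0xFFFF = 0x8F70.

8F70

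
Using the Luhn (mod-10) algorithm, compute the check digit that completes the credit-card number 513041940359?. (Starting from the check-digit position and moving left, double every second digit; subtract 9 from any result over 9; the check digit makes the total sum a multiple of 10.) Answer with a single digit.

Partial digits right→left: 9 5 3 0 4 9 1 4 0 3 1 5
Double every second digit counting from the check-digit position (so the 1st, 3rd, 5th, ... of the partial from the right).
  doubled (with −9 where >9): 9 6 8 2 0 2 → sum 27
  kept as-is: 5 0 9 4 3 5 → sum 26
Total = 27 + 26 = 53.
Check digit = (10 − (53 mod 10)) mod 10 = 7.

7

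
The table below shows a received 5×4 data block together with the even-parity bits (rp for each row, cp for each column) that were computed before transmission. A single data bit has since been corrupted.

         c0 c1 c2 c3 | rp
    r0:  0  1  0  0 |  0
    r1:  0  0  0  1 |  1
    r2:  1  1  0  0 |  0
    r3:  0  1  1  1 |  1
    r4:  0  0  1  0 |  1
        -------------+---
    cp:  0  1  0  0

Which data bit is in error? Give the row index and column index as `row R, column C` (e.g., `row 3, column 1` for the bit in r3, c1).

Recompute each row's even parity and compare to rp:
  r0: data parity 1, sent rp 0 → mismatch
  r1: data parity 1, sent rp 1 → ok
  r2: data parity 0, sent rp 0 → ok
  r3: data parity 1, sent rp 1 → ok
  r4: data parity 1, sent rp 1 → ok
Recompute each column's even parity and compare to cp:
  c0: data parity 1, sent cp 0 → mismatch
  c1: data parity 1, sent cp 1 → ok
  c2: data parity 0, sent cp 0 → ok
  c3: data parity 0, sent cp 0 → ok
Exactly one row (r0) and one column (c0) fail → the flipped bit is at their intersection.

row 0, column 0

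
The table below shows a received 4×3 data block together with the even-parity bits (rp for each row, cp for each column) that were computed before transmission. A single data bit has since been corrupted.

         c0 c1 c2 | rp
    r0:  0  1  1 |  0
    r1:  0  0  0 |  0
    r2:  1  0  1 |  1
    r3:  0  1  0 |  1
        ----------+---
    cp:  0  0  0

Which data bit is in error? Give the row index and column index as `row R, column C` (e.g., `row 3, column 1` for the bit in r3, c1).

row 2, column 0

Recompute each row's even parity and compare to rp:
  r0: data parity 0, sent rp 0 → ok
  r1: data parity 0, sent rp 0 → ok
  r2: data parity 0, sent rp 1 → mismatch
  r3: data parity 1, sent rp 1 → ok
Recompute each column's even parity and compare to cp:
  c0: data parity 1, sent cp 0 → mismatch
  c1: data parity 0, sent cp 0 → ok
  c2: data parity 0, sent cp 0 → ok
Exactly one row (r2) and one column (c0) fail → the flipped bit is at their intersection.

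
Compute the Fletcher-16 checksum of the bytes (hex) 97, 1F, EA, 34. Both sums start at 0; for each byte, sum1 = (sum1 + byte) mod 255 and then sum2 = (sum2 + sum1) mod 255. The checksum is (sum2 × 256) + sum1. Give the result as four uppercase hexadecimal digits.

C5D5

Running sums (mod 255):
  after byte 0 (97): sum1=151, sum2=151
  after byte 1 (1F): sum1=182, sum2=78
  after byte 2 (EA): sum1=161, sum2=239
  after byte 3 (34): sum1=213, sum2=197
Checksum = sum2·256 + sum1 = 197·256 + 213 = 50645 = 0xC5D5.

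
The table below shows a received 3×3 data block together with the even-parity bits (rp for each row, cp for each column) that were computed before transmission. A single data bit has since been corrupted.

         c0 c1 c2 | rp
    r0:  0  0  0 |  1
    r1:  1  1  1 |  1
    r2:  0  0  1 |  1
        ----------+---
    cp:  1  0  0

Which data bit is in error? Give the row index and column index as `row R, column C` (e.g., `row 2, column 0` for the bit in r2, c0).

Recompute each row's even parity and compare to rp:
  r0: data parity 0, sent rp 1 → mismatch
  r1: data parity 1, sent rp 1 → ok
  r2: data parity 1, sent rp 1 → ok
Recompute each column's even parity and compare to cp:
  c0: data parity 1, sent cp 1 → ok
  c1: data parity 1, sent cp 0 → mismatch
  c2: data parity 0, sent cp 0 → ok
Exactly one row (r0) and one column (c1) fail → the flipped bit is at their intersection.

row 0, column 1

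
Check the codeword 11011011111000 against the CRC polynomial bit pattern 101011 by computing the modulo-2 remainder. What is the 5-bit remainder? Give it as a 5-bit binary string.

01000

Modulo-2 division of 11011011111000 by 101011:
  pos 0: 110110 XOR 101011 = 011101
  pos 1: 111011 XOR 101011 = 010000
  pos 2: 100001 XOR 101011 = 001010
  pos 4: 101011 XOR 101011 = 000000
Remainder = 01000 (nonzero — an error is detected).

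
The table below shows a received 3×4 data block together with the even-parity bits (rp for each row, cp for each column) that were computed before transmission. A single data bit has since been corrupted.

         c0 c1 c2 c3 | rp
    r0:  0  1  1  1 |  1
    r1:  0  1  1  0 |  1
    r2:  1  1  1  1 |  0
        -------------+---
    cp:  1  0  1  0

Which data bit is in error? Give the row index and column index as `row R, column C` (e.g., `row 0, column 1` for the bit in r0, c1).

Recompute each row's even parity and compare to rp:
  r0: data parity 1, sent rp 1 → ok
  r1: data parity 0, sent rp 1 → mismatch
  r2: data parity 0, sent rp 0 → ok
Recompute each column's even parity and compare to cp:
  c0: data parity 1, sent cp 1 → ok
  c1: data parity 1, sent cp 0 → mismatch
  c2: data parity 1, sent cp 1 → ok
  c3: data parity 0, sent cp 0 → ok
Exactly one row (r1) and one column (c1) fail → the flipped bit is at their intersection.

row 1, column 1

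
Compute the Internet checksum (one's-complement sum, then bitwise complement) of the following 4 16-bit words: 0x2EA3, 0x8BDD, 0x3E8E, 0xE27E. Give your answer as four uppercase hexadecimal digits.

2472

One's-complement addition (fold any carry out of bit 15 back into bit 0):
  0x2EA3 + 0x8BDD = 0x0BA80
  0xBA80 + 0x3E8E = 0x0F90E
  0xF90E + 0xE27E = 0x1DB8C → wrap carry → 0xDB8D
One's-complement sum = 0xDB8D.
Checksum = ~0xDB8D & 0xFFFF = 0x2472.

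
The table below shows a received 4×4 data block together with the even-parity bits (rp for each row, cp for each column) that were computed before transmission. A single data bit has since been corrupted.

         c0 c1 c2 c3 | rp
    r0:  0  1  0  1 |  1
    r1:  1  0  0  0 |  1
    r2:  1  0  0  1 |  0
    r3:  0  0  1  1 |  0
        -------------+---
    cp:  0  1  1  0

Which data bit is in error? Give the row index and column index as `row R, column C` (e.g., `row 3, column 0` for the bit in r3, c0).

Recompute each row's even parity and compare to rp:
  r0: data parity 0, sent rp 1 → mismatch
  r1: data parity 1, sent rp 1 → ok
  r2: data parity 0, sent rp 0 → ok
  r3: data parity 0, sent rp 0 → ok
Recompute each column's even parity and compare to cp:
  c0: data parity 0, sent cp 0 → ok
  c1: data parity 1, sent cp 1 → ok
  c2: data parity 1, sent cp 1 → ok
  c3: data parity 1, sent cp 0 → mismatch
Exactly one row (r0) and one column (c3) fail → the flipped bit is at their intersection.

row 0, column 3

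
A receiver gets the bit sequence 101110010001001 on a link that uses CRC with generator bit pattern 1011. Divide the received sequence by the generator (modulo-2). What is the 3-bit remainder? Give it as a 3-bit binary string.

Modulo-2 division of 101110010001001 by 1011:
  pos 0: 1011 XOR 1011 = 0000
  pos 4: 1001 XOR 1011 = 0010
  pos 6: 1000 XOR 1011 = 0011
  pos 8: 1101 XOR 1011 = 0110
  pos 9: 1100 XOR 1011 = 0111
  pos 10: 1110 XOR 1011 = 0101
  pos 11: 1011 XOR 1011 = 0000
Remainder = 000 (zero — the frame passes the CRC check).

000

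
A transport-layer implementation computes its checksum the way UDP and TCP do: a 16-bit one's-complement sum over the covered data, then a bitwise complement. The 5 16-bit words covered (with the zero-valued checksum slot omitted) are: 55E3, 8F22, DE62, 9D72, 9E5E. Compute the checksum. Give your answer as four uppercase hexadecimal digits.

00C6

One's-complement addition (fold any carry out of bit 15 back into bit 0):
  0x55E3 + 0x8F22 = 0x0E505
  0xE505 + 0xDE62 = 0x1C367 → wrap carry → 0xC368
  0xC368 + 0x9D72 = 0x160DA → wrap carry → 0x60DB
  0x60DB + 0x9E5E = 0x0FF39
One's-complement sum = 0xFF39.
Checksum = ~0xFF39 & 0xFFFF = 0x00C6.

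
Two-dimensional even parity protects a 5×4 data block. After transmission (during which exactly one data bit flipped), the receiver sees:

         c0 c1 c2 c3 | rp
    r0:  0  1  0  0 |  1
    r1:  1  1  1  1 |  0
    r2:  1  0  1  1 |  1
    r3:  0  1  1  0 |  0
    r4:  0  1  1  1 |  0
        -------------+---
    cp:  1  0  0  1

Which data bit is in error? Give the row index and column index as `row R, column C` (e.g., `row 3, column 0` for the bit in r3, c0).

Recompute each row's even parity and compare to rp:
  r0: data parity 1, sent rp 1 → ok
  r1: data parity 0, sent rp 0 → ok
  r2: data parity 1, sent rp 1 → ok
  r3: data parity 0, sent rp 0 → ok
  r4: data parity 1, sent rp 0 → mismatch
Recompute each column's even parity and compare to cp:
  c0: data parity 0, sent cp 1 → mismatch
  c1: data parity 0, sent cp 0 → ok
  c2: data parity 0, sent cp 0 → ok
  c3: data parity 1, sent cp 1 → ok
Exactly one row (r4) and one column (c0) fail → the flipped bit is at their intersection.

row 4, column 0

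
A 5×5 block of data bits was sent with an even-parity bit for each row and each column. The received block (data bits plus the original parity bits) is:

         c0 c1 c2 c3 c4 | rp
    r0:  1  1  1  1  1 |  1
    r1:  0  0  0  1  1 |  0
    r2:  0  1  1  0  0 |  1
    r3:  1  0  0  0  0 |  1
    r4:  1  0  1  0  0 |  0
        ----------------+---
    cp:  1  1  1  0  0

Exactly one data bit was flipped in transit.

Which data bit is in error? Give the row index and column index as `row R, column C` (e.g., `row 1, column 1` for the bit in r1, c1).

row 2, column 1

Recompute each row's even parity and compare to rp:
  r0: data parity 1, sent rp 1 → ok
  r1: data parity 0, sent rp 0 → ok
  r2: data parity 0, sent rp 1 → mismatch
  r3: data parity 1, sent rp 1 → ok
  r4: data parity 0, sent rp 0 → ok
Recompute each column's even parity and compare to cp:
  c0: data parity 1, sent cp 1 → ok
  c1: data parity 0, sent cp 1 → mismatch
  c2: data parity 1, sent cp 1 → ok
  c3: data parity 0, sent cp 0 → ok
  c4: data parity 0, sent cp 0 → ok
Exactly one row (r2) and one column (c1) fail → the flipped bit is at their intersection.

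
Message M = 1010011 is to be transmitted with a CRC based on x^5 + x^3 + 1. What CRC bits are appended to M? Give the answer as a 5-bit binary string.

Append 5 zeros: 101001100000. Divide by 101001 (XOR where the leading bit is 1):
  pos 0: 101001 XOR 101001 = 000000
  pos 6: 100000 XOR 101001 = 001001
Remainder (last 5 bits) = 01001. This is the CRC / FCS.

01001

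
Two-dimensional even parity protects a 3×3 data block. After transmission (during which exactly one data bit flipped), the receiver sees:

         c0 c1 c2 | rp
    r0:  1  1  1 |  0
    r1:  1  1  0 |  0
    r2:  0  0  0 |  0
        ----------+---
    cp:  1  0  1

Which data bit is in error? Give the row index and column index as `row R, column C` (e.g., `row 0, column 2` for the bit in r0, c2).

row 0, column 0

Recompute each row's even parity and compare to rp:
  r0: data parity 1, sent rp 0 → mismatch
  r1: data parity 0, sent rp 0 → ok
  r2: data parity 0, sent rp 0 → ok
Recompute each column's even parity and compare to cp:
  c0: data parity 0, sent cp 1 → mismatch
  c1: data parity 0, sent cp 0 → ok
  c2: data parity 1, sent cp 1 → ok
Exactly one row (r0) and one column (c0) fail → the flipped bit is at their intersection.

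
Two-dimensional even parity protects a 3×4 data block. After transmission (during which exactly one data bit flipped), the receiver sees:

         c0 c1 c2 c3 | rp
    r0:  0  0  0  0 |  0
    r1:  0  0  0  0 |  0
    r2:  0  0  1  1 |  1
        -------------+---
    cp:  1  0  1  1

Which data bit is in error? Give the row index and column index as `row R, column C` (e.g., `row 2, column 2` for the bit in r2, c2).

Recompute each row's even parity and compare to rp:
  r0: data parity 0, sent rp 0 → ok
  r1: data parity 0, sent rp 0 → ok
  r2: data parity 0, sent rp 1 → mismatch
Recompute each column's even parity and compare to cp:
  c0: data parity 0, sent cp 1 → mismatch
  c1: data parity 0, sent cp 0 → ok
  c2: data parity 1, sent cp 1 → ok
  c3: data parity 1, sent cp 1 → ok
Exactly one row (r2) and one column (c0) fail → the flipped bit is at their intersection.

row 2, column 0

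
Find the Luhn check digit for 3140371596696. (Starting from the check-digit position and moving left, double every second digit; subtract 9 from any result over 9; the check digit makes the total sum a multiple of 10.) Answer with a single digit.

Partial digits right→left: 6 9 6 6 9 5 1 7 3 0 4 1 3
Double every second digit counting from the check-digit position (so the 1st, 3rd, 5th, ... of the partial from the right).
  doubled (with −9 where >9): 3 3 9 2 6 8 6 → sum 37
  kept as-is: 9 6 5 7 0 1 → sum 28
Total = 37 + 28 = 65.
Check digit = (10 − (65 mod 10)) mod 10 = 5.

5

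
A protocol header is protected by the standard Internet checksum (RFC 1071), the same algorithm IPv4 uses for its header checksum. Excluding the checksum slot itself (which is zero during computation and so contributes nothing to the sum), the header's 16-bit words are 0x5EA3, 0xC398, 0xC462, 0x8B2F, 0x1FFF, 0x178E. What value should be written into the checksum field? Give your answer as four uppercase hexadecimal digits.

One's-complement addition (fold any carry out of bit 15 back into bit 0):
  0x5EA3 + 0xC398 = 0x1223B → wrap carry → 0x223C
  0x223C + 0xC462 = 0x0E69E
  0xE69E + 0x8B2F = 0x171CD → wrap carry → 0x71CE
  0x71CE + 0x1FFF = 0x091CD
  0x91CD + 0x178E = 0x0A95B
One's-complement sum = 0xA95B.
Checksum = ~0xA95B & 0xFFFF = 0x56A4.

56A4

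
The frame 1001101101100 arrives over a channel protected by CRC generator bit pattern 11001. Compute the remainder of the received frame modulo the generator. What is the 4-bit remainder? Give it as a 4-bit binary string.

Modulo-2 division of 1001101101100 by 11001:
  pos 0: 10011 XOR 11001 = 01010
  pos 1: 10100 XOR 11001 = 01101
  pos 2: 11011 XOR 11001 = 00010
  pos 5: 10101 XOR 11001 = 01100
  pos 6: 11001 XOR 11001 = 00000
Remainder = 0000 (zero — the frame passes the CRC check).

0000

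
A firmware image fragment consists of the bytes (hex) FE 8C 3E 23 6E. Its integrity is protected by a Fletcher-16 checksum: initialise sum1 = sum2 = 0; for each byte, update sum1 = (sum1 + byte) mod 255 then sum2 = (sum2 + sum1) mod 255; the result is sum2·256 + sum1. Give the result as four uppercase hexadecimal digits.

Running sums (mod 255):
  after byte 0 (FE): sum1=254, sum2=254
  after byte 1 (8C): sum1=139, sum2=138
  after byte 2 (3E): sum1=201, sum2=84
  after byte 3 (23): sum1=236, sum2=65
  after byte 4 (6E): sum1=91, sum2=156
Checksum = sum2·256 + sum1 = 156·256 + 91 = 40027 = 0x9C5B.

9C5B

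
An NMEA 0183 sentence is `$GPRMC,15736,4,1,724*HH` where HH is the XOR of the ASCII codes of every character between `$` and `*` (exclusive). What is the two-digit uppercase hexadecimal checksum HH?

49

XOR the ASCII codes of the payload characters:
  'G' = 0x47 → acc = 0x47
  'P' = 0x50 → acc = 0x17
  'R' = 0x52 → acc = 0x45
  'M' = 0x4D → acc = 0x08
  'C' = 0x43 → acc = 0x4B
  ',' = 0x2C → acc = 0x67
  '1' = 0x31 → acc = 0x56
  '5' = 0x35 → acc = 0x63
  '7' = 0x37 → acc = 0x54
  '3' = 0x33 → acc = 0x67
  '6' = 0x36 → acc = 0x51
  ',' = 0x2C → acc = 0x7D
  '4' = 0x34 → acc = 0x49
  ',' = 0x2C → acc = 0x65
  '1' = 0x31 → acc = 0x54
  ',' = 0x2C → acc = 0x78
  '7' = 0x37 → acc = 0x4F
  '2' = 0x32 → acc = 0x7D
  '4' = 0x34 → acc = 0x49
Checksum = 0x49.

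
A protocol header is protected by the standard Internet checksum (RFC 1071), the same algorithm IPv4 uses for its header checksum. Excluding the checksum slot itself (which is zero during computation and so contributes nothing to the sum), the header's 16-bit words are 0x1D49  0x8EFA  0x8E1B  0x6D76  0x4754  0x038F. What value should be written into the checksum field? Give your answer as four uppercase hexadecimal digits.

0D47

One's-complement addition (fold any carry out of bit 15 back into bit 0):
  0x1D49 + 0x8EFA = 0x0AC43
  0xAC43 + 0x8E1B = 0x13A5E → wrap carry → 0x3A5F
  0x3A5F + 0x6D76 = 0x0A7D5
  0xA7D5 + 0x4754 = 0x0EF29
  0xEF29 + 0x038F = 0x0F2B8
One's-complement sum = 0xF2B8.
Checksum = ~0xF2B8 & 0xFFFF = 0x0D47.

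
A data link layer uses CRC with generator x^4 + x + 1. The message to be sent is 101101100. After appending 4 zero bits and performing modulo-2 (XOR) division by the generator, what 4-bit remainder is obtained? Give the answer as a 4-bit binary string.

0101

Append 4 zeros: 1011011000000. Divide by 10011 (XOR where the leading bit is 1):
  pos 0: 10110 XOR 10011 = 00101
  pos 2: 10111 XOR 10011 = 00100
  pos 4: 10000 XOR 10011 = 00011
  pos 7: 11000 XOR 10011 = 01011
  pos 8: 10110 XOR 10011 = 00101
Remainder (last 4 bits) = 0101. This is the CRC / FCS.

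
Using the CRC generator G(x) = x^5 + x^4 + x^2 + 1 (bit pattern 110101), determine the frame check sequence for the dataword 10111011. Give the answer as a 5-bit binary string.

11110

Append 5 zeros: 1011101100000. Divide by 110101 (XOR where the leading bit is 1):
  pos 0: 101110 XOR 110101 = 011011
  pos 1: 110111 XOR 110101 = 000010
  pos 5: 101000 XOR 110101 = 011101
  pos 6: 111010 XOR 110101 = 001111
Remainder (last 5 bits) = 11110. This is the CRC / FCS.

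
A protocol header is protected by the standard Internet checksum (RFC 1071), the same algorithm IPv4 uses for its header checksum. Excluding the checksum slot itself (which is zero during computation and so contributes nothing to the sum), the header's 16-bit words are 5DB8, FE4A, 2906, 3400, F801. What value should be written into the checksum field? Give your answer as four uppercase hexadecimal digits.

4EF4

One's-complement addition (fold any carry out of bit 15 back into bit 0):
  0x5DB8 + 0xFE4A = 0x15C02 → wrap carry → 0x5C03
  0x5C03 + 0x2906 = 0x08509
  0x8509 + 0x3400 = 0x0B909
  0xB909 + 0xF801 = 0x1B10A → wrap carry → 0xB10B
One's-complement sum = 0xB10B.
Checksum = ~0xB10B & 0xFFFF = 0x4EF4.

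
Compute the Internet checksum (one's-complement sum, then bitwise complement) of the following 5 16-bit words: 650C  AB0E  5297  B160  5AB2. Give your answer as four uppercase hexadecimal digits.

One's-complement addition (fold any carry out of bit 15 back into bit 0):
  0x650C + 0xAB0E = 0x1101A → wrap carry → 0x101B
  0x101B + 0x5297 = 0x062B2
  0x62B2 + 0xB160 = 0x11412 → wrap carry → 0x1413
  0x1413 + 0x5AB2 = 0x06EC5
One's-complement sum = 0x6EC5.
Checksum = ~0x6EC5 & 0xFFFF = 0x913A.

913A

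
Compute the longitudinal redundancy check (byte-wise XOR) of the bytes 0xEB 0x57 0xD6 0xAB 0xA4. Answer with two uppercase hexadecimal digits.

XOR the bytes together:
  start with 0xEB
  0xEB ⊕ 0x57 = 0xBC
  0xBC ⊕ 0xD6 = 0x6A
  0x6A ⊕ 0xAB = 0xC1
  0xC1 ⊕ 0xA4 = 0x65

65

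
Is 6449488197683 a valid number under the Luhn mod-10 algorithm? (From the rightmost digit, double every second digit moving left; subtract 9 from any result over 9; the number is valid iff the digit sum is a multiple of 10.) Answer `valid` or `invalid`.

From the right, keep odd positions and double even positions (subtract 9 from any doubled value over 9):
  doubled (positions 2,4,...): 7 5 2 7 9 8 → sum 38
  kept (positions 1,3,...): 3 6 9 8 4 4 6 → sum 40
Total = 78.
78 mod 10 = 8, so the number is invalid.

invalid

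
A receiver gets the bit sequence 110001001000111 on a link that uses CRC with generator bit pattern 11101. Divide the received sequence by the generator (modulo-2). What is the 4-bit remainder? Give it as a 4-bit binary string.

0010

Modulo-2 division of 110001001000111 by 11101:
  pos 0: 11000 XOR 11101 = 00101
  pos 2: 10110 XOR 11101 = 01011
  pos 3: 10110 XOR 11101 = 01011
  pos 4: 10111 XOR 11101 = 01010
  pos 5: 10100 XOR 11101 = 01001
  pos 6: 10010 XOR 11101 = 01111
  pos 7: 11110 XOR 11101 = 00011
  pos 10: 11111 XOR 11101 = 00010
Remainder = 0010 (nonzero — an error is detected).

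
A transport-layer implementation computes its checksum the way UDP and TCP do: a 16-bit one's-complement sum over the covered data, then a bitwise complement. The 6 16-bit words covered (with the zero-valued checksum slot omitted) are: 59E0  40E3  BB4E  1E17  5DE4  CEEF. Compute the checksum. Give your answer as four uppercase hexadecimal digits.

5F02

One's-complement addition (fold any carry out of bit 15 back into bit 0):
  0x59E0 + 0x40E3 = 0x09AC3
  0x9AC3 + 0xBB4E = 0x15611 → wrap carry → 0x5612
  0x5612 + 0x1E17 = 0x07429
  0x7429 + 0x5DE4 = 0x0D20D
  0xD20D + 0xCEEF = 0x1A0FC → wrap carry → 0xA0FD
One's-complement sum = 0xA0FD.
Checksum = ~0xA0FD & 0xFFFF = 0x5F02.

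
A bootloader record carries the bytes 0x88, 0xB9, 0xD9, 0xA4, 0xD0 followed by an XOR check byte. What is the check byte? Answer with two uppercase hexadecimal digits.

9C

XOR the bytes together:
  start with 0x88
  0x88 ⊕ 0xB9 = 0x31
  0x31 ⊕ 0xD9 = 0xE8
  0xE8 ⊕ 0xA4 = 0x4C
  0x4C ⊕ 0xD0 = 0x9C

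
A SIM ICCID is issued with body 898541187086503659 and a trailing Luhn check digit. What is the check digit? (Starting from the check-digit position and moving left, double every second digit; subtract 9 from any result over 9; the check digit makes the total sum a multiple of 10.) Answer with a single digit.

Partial digits right→left: 9 5 6 3 0 5 6 8 0 7 8 1 1 4 5 8 9 8
Double every second digit counting from the check-digit position (so the 1st, 3rd, 5th, ... of the partial from the right).
  doubled (with −9 where >9): 9 3 0 3 0 7 2 1 9 → sum 34
  kept as-is: 5 3 5 8 7 1 4 8 8 → sum 49
Total = 34 + 49 = 83.
Check digit = (10 − (83 mod 10)) mod 10 = 7.

7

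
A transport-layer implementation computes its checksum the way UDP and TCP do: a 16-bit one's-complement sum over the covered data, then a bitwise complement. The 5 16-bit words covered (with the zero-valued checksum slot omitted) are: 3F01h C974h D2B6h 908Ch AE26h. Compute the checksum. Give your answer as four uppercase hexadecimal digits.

One's-complement addition (fold any carry out of bit 15 back into bit 0):
  0x3F01 + 0xC974 = 0x10875 → wrap carry → 0x0876
  0x0876 + 0xD2B6 = 0x0DB2C
  0xDB2C + 0x908C = 0x16BB8 → wrap carry → 0x6BB9
  0x6BB9 + 0xAE26 = 0x119DF → wrap carry → 0x19E0
One's-complement sum = 0x19E0.
Checksum = ~0x19E0 & 0xFFFF = 0xE61F.

E61F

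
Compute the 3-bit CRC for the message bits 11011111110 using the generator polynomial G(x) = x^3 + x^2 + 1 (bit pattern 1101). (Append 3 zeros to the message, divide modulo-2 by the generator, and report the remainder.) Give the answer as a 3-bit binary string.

Append 3 zeros: 11011111110000. Divide by 1101 (XOR where the leading bit is 1):
  pos 0: 1101 XOR 1101 = 0000
  pos 4: 1111 XOR 1101 = 0010
  pos 6: 1011 XOR 1101 = 0110
  pos 7: 1100 XOR 1101 = 0001
  pos 10: 1000 XOR 1101 = 0101
Remainder (last 3 bits) = 101. This is the CRC / FCS.

101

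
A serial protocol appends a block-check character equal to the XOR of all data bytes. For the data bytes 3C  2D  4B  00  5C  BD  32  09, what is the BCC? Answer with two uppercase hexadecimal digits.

80

XOR the bytes together:
  start with 0x3C
  0x3C ⊕ 0x2D = 0x11
  0x11 ⊕ 0x4B = 0x5A
  0x5A ⊕ 0x00 = 0x5A
  0x5A ⊕ 0x5C = 0x06
  0x06 ⊕ 0xBD = 0xBB
  0xBB ⊕ 0x32 = 0x89
  0x89 ⊕ 0x09 = 0x80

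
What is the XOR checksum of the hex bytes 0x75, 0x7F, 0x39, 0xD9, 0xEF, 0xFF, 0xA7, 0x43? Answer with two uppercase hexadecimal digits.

1E

XOR the bytes together:
  start with 0x75
  0x75 ⊕ 0x7F = 0x0A
  0x0A ⊕ 0x39 = 0x33
  0x33 ⊕ 0xD9 = 0xEA
  0xEA ⊕ 0xEF = 0x05
  0x05 ⊕ 0xFF = 0xFA
  0xFA ⊕ 0xA7 = 0x5D
  0x5D ⊕ 0x43 = 0x1E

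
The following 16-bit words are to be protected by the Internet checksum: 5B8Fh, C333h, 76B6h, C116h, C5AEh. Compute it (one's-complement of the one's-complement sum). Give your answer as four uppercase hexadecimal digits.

One's-complement addition (fold any carry out of bit 15 back into bit 0):
  0x5B8F + 0xC333 = 0x11EC2 → wrap carry → 0x1EC3
  0x1EC3 + 0x76B6 = 0x09579
  0x9579 + 0xC116 = 0x1568F → wrap carry → 0x5690
  0x5690 + 0xC5AE = 0x11C3E → wrap carry → 0x1C3F
One's-complement sum = 0x1C3F.
Checksum = ~0x1C3F & 0xFFFF = 0xE3C0.

E3C0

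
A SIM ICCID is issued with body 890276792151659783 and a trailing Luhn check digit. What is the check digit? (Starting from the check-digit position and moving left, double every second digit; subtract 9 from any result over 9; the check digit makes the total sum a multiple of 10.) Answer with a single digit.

Partial digits right→left: 3 8 7 9 5 6 1 5 1 2 9 7 6 7 2 0 9 8
Double every second digit counting from the check-digit position (so the 1st, 3rd, 5th, ... of the partial from the right).
  doubled (with −9 where >9): 6 5 1 2 2 9 3 4 9 → sum 41
  kept as-is: 8 9 6 5 2 7 7 0 8 → sum 52
Total = 41 + 52 = 93.
Check digit = (10 − (93 mod 10)) mod 10 = 7.

7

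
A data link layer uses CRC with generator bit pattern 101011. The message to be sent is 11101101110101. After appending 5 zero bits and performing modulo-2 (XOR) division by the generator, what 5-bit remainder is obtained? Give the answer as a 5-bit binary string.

Append 5 zeros: 1110110111010100000. Divide by 101011 (XOR where the leading bit is 1):
  pos 0: 111011 XOR 101011 = 010000
  pos 1: 100000 XOR 101011 = 001011
  pos 3: 101111 XOR 101011 = 000100
  pos 6: 100101 XOR 101011 = 001110
  pos 8: 111001 XOR 101011 = 010010
  pos 9: 100100 XOR 101011 = 001111
  pos 11: 111100 XOR 101011 = 010111
  pos 12: 101110 XOR 101011 = 000101
Remainder (last 5 bits) = 01010. This is the CRC / FCS.

01010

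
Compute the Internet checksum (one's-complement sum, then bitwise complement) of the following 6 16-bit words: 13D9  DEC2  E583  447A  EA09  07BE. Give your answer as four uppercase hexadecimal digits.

F19D

One's-complement addition (fold any carry out of bit 15 back into bit 0):
  0x13D9 + 0xDEC2 = 0x0F29B
  0xF29B + 0xE583 = 0x1D81E → wrap carry → 0xD81F
  0xD81F + 0x447A = 0x11C99 → wrap carry → 0x1C9A
  0x1C9A + 0xEA09 = 0x106A3 → wrap carry → 0x06A4
  0x06A4 + 0x07BE = 0x00E62
One's-complement sum = 0x0E62.
Checksum = ~0x0E62 & 0xFFFF = 0xF19D.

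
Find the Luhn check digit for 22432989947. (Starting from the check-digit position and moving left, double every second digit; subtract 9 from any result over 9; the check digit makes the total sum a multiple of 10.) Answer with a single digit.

6

Partial digits right→left: 7 4 9 9 8 9 2 3 4 2 2
Double every second digit counting from the check-digit position (so the 1st, 3rd, 5th, ... of the partial from the right).
  doubled (with −9 where >9): 5 9 7 4 8 4 → sum 37
  kept as-is: 4 9 9 3 2 → sum 27
Total = 37 + 27 = 64.
Check digit = (10 − (64 mod 10)) mod 10 = 6.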